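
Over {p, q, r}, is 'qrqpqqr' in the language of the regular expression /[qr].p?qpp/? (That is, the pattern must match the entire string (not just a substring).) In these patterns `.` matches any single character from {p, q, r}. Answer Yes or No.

Every match must end with 'qpp', but 'qrqpqqr' does not.

No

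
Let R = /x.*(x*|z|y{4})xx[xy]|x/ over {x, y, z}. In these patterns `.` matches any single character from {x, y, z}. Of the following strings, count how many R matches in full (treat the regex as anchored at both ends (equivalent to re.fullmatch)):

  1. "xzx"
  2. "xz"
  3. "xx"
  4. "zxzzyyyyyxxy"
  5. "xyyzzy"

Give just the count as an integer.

0

1 → no match
2 → no match
3 → no match
4 → no match — must start with "x"
5 → no match
Total matched: 0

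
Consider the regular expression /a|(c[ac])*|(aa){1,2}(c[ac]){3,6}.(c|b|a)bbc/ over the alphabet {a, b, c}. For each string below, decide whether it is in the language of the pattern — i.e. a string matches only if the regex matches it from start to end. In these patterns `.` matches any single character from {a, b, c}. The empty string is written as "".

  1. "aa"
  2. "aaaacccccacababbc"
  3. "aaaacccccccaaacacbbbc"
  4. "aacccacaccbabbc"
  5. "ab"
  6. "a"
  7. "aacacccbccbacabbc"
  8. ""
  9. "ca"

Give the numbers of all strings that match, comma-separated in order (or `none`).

2, 4, 6, 8, 9

1. "aa" → no match
2 → match
3 → no match
4 → match
5. "ab" → no match
6. "a" → match
7 → no match
8. "" → match
9. "ca" → match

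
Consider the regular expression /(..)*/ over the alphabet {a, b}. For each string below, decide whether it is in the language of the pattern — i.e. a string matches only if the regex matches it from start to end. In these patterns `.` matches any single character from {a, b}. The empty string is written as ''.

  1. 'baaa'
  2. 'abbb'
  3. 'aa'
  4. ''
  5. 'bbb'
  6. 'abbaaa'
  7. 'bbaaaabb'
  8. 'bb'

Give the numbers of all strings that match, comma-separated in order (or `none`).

1. 'baaa' → match
2. 'abbb' → match
3. 'aa' → match
4. '' → match
5. 'bbb' → no match
6. 'abbaaa' → match
7. 'bbaaaabb' → match
8. 'bb' → match

1, 2, 3, 4, 6, 7, 8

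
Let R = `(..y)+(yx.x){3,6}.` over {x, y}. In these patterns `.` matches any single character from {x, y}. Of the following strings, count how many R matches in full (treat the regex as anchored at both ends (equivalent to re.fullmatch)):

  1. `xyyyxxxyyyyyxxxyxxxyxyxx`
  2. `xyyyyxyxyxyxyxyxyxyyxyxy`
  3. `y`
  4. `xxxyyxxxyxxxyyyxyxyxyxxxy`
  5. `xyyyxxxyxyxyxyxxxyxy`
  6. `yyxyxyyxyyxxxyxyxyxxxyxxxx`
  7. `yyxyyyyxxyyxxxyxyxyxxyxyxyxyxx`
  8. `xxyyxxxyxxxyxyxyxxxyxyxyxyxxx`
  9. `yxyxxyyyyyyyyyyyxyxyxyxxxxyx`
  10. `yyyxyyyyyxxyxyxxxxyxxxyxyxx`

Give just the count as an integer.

1 → no match
2 → no match
3 → no match
4 → no match
5 → no match
6 → no match
7 → no match
8 → no match
9 → no match
10 → no match
Total matched: 0

0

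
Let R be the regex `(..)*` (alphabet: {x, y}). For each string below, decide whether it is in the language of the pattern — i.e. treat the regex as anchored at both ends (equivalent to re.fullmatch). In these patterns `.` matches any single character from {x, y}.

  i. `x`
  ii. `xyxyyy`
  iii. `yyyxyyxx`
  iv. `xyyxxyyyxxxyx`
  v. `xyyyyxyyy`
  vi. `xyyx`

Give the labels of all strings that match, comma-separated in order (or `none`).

i. `x` → no match
ii. `xyxyyy` → match
iii. `yyyxyyxx` → match
iv → no match
v. `xyyyyxyyy` → no match
vi. `xyyx` → match

ii, iii, vi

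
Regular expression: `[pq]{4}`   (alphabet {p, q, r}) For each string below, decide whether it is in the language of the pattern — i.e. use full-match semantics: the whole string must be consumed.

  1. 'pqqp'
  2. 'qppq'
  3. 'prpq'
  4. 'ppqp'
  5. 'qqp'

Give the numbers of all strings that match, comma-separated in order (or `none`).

1, 2, 4

1 → match
2 → match
3 → no match
4 → match
5 → no match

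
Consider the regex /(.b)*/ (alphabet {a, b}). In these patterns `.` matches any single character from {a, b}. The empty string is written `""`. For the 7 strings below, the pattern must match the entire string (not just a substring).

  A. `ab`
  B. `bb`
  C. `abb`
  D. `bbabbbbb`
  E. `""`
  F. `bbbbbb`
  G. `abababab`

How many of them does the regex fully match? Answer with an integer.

A. `ab` → match
B. `bb` → match
C. `abb` → no match
D. `bbabbbbb` → match
E. `""` → match
F. `bbbbbb` → match
G. `abababab` → match
Total matched: 6

6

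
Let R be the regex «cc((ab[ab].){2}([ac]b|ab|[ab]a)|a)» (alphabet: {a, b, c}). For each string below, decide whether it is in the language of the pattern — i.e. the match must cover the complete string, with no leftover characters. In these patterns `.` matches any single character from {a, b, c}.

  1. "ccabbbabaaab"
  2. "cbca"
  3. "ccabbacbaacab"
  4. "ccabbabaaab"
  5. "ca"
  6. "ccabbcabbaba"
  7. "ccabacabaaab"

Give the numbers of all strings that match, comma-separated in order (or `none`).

1. "ccabbbabaaab" → match
2. "cbca" → no match — must start with "cc"
3 → no match
4. "ccabbabaaab" → no match
5. "ca" → no match — must start with "cc"
6. "ccabbcabbaba" → match
7. "ccabacabaaab" → match

1, 6, 7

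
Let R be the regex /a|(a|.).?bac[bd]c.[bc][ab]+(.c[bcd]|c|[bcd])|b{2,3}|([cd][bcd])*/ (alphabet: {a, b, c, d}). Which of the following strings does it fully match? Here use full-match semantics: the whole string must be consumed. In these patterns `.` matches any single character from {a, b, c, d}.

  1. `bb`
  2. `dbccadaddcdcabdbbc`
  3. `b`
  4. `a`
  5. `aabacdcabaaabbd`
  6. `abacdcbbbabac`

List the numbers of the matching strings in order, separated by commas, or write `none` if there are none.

1. `bb` → match
2 → no match
3. `b` → no match
4. `a` → match
5 → match
6 → match

1, 4, 5, 6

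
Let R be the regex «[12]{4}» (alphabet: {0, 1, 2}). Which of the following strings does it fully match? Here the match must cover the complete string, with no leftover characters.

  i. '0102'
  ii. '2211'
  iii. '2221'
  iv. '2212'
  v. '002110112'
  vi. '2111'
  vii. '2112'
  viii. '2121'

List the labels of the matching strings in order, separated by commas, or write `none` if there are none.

ii, iii, iv, vi, vii, viii

i. '0102' → no match
ii. '2211' → match
iii. '2221' → match
iv. '2212' → match
v. '002110112' → no match
vi. '2111' → match
vii. '2112' → match
viii. '2121' → match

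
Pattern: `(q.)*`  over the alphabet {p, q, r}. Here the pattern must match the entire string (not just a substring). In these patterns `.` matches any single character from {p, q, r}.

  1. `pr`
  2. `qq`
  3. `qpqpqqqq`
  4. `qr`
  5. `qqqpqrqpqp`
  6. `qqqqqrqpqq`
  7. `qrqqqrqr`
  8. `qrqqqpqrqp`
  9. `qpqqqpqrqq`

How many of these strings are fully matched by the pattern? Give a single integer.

8

1 → no match
2 → match
3 → match
4 → match
5 → match
6 → match
7 → match
8 → match
9 → match
Total matched: 8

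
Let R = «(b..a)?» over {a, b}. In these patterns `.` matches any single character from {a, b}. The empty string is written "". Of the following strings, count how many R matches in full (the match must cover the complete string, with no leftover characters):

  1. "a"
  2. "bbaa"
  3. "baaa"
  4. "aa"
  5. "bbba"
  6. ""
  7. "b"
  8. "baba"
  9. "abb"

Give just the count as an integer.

1 → no match
2 → match
3 → match
4 → no match
5 → match
6 → match
7 → no match
8 → match
9 → no match
Total matched: 5

5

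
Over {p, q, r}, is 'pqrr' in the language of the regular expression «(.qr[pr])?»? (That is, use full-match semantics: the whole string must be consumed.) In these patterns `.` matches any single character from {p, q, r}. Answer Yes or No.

Yes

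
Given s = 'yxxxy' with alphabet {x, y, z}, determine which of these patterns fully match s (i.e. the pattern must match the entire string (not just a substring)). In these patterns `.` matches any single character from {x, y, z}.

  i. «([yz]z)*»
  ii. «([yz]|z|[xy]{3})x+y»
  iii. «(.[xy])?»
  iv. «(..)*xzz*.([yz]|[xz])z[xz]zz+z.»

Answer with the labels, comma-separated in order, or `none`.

i → no match
ii → match
iii → no match
iv → no match

ii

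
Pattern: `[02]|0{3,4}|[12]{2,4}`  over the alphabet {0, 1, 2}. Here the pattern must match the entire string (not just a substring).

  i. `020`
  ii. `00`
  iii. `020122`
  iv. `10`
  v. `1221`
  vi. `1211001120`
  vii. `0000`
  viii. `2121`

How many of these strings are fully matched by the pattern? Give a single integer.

3

i → no match
ii → no match
iii → no match
iv → no match
v → match
vi → no match
vii → match
viii → match
Total matched: 3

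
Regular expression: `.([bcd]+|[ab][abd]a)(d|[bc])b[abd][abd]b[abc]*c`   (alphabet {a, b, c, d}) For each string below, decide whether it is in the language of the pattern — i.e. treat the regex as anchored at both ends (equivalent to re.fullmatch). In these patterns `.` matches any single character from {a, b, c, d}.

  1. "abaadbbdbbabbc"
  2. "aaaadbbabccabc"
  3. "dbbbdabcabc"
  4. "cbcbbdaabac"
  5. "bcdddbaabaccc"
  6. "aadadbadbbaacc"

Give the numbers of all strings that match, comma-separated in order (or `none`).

1, 2, 3, 5, 6

1 → match
2 → match
3 → match
4 → no match
5 → match
6 → match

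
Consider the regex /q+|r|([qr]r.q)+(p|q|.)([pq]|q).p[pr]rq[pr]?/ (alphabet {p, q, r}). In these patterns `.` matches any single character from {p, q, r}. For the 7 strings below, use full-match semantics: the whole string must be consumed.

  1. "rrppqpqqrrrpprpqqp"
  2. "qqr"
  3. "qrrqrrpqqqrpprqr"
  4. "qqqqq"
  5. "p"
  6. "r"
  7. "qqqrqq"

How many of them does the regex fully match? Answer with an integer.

1 → no match
2. "qqr" → no match
3 → match
4. "qqqqq" → match
5. "p" → no match
6. "r" → match
7. "qqqrqq" → no match
Total matched: 3

3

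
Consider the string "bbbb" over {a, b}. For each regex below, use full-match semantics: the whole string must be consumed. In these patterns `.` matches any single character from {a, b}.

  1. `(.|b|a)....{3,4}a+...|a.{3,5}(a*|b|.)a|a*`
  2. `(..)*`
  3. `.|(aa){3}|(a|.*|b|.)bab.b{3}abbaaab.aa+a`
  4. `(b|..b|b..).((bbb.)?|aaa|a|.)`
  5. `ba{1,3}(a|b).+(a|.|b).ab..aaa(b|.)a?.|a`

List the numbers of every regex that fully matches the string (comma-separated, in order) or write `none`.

1 → no match
2 → match
3 → no match
4 → match
5 → no match

2, 4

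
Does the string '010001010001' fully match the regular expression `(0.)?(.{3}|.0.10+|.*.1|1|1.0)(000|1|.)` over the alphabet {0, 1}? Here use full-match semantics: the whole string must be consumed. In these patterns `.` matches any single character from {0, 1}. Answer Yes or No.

No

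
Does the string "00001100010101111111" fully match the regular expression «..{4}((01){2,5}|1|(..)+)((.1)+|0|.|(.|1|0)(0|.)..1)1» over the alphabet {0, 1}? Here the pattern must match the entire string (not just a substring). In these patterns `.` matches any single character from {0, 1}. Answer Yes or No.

Yes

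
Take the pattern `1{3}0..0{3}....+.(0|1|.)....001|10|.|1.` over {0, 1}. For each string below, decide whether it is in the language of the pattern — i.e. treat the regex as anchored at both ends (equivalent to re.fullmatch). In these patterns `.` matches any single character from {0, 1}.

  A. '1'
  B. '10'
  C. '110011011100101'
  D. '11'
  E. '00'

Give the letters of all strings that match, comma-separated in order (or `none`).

A → match
B → match
C → no match
D → match
E → no match

A, B, D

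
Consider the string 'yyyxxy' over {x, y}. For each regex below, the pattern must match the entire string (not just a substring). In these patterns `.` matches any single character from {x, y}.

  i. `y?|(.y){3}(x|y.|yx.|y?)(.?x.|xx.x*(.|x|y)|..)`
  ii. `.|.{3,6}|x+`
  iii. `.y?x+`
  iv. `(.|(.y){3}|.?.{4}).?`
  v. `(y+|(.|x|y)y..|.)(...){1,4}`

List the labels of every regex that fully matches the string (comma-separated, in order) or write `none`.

ii, iv, v

i → no match
ii → match
iii → no match — must end with 'x'
iv → match
v → match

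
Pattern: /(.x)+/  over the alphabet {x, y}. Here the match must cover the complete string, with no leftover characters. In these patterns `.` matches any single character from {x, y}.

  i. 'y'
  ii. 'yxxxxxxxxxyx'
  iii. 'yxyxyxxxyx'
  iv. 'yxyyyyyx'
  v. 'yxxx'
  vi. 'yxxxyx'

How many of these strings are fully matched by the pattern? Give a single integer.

i → no match — must end with 'x'
ii → match
iii → match
iv → no match
v → match
vi → match
Total matched: 4

4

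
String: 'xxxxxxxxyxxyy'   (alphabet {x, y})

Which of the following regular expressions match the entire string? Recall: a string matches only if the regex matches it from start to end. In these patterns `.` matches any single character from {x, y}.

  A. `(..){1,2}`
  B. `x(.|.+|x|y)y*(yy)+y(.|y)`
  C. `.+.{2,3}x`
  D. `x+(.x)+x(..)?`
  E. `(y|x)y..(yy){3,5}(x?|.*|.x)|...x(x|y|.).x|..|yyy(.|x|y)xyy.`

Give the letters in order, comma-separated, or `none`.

D

A → no match
B → no match
C → no match — must end with 'x'
D → match
E → no match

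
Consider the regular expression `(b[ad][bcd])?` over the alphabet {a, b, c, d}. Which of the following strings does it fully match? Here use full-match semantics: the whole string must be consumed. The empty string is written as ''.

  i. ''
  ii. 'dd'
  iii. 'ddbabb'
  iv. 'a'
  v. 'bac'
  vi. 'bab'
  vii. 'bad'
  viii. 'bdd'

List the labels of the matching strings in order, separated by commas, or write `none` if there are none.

i, v, vi, vii, viii

i → match
ii → no match
iii → no match
iv → no match
v → match
vi → match
vii → match
viii → match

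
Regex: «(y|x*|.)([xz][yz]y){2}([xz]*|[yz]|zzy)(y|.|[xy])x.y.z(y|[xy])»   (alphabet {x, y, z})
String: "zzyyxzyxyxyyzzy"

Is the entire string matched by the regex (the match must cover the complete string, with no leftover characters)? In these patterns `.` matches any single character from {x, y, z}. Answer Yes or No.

Yes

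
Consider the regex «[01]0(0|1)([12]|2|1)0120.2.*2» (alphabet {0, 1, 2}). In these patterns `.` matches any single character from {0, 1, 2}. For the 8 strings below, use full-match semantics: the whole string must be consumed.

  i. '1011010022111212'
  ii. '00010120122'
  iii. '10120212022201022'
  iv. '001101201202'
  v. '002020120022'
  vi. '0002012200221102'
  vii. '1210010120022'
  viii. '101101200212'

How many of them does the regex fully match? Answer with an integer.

i → no match
ii → match
iii → no match
iv → match
v → no match
vi → no match
vii → no match
viii → match
Total matched: 3

3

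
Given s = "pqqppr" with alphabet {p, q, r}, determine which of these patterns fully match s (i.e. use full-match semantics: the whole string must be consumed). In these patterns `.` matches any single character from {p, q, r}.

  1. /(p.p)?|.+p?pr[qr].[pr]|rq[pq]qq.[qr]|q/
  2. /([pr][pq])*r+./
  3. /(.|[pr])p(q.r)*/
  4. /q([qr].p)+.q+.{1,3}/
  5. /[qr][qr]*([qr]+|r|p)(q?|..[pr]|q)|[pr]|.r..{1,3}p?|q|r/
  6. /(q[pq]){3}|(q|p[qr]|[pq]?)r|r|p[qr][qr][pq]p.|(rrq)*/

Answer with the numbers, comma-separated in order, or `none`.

6

1 → no match
2 → no match
3 → no match
4 → no match — must start with "q"
5 → no match
6 → match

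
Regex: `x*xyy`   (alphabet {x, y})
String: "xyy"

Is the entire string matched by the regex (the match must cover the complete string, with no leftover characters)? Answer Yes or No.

Yes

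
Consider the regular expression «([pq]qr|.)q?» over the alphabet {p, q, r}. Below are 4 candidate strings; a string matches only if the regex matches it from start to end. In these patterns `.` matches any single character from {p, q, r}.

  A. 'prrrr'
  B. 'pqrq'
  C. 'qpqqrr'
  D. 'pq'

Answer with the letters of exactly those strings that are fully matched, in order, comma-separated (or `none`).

B, D

A → no match
B → match
C → no match
D → match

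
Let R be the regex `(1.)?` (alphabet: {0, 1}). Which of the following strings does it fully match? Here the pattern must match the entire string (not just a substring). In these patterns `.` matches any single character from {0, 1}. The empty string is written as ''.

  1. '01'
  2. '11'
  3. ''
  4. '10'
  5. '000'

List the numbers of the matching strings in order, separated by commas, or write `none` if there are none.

1 → no match
2 → match
3 → match
4 → match
5 → no match

2, 3, 4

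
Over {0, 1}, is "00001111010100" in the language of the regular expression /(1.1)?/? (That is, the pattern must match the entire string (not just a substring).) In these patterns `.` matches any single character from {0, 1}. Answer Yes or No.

No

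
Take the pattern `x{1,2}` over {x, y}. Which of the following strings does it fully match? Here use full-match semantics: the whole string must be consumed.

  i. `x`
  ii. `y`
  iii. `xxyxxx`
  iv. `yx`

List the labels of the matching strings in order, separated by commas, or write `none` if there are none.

i

i → match
ii → no match — must start with `x`
iii → no match
iv → no match — must start with `x`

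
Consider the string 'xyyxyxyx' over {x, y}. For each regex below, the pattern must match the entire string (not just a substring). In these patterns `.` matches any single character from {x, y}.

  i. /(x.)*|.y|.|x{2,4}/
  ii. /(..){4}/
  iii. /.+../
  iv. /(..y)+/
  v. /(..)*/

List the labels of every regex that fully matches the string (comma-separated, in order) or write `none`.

i → no match
ii → match
iii → match
iv → no match — must end with 'y'
v → match

ii, iii, v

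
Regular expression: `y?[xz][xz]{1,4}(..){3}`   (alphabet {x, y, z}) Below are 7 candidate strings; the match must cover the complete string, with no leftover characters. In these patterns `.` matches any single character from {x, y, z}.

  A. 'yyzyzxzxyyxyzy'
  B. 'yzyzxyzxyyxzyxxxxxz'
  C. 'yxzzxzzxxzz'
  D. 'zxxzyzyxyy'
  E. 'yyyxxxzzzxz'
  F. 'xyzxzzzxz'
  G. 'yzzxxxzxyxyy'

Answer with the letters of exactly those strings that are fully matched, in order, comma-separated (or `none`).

C, D, G

A → no match
B → no match
C → match
D → match
E → no match
F → no match
G → match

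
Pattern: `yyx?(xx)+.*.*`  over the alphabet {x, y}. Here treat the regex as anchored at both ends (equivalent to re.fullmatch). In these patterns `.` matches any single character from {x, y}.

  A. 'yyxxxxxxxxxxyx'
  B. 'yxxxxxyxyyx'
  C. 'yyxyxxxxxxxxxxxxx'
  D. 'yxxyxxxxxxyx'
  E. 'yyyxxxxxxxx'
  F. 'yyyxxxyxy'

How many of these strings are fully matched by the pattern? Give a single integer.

A → match
B. 'yxxxxxyxyyx' → no match — must start with 'yy'
C → no match
D. 'yxxyxxxxxxyx' → no match — must start with 'yy'
E. 'yyyxxxxxxxx' → no match
F. 'yyyxxxyxy' → no match
Total matched: 1

1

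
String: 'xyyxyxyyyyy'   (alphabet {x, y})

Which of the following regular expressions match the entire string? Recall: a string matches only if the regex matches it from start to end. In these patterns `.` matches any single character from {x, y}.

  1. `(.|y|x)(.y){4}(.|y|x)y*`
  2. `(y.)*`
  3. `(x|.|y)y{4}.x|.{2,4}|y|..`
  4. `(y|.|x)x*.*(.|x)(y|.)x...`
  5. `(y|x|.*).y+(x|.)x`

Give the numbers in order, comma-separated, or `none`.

1

1 → match
2 → no match
3 → no match
4 → no match
5 → no match — must end with 'x'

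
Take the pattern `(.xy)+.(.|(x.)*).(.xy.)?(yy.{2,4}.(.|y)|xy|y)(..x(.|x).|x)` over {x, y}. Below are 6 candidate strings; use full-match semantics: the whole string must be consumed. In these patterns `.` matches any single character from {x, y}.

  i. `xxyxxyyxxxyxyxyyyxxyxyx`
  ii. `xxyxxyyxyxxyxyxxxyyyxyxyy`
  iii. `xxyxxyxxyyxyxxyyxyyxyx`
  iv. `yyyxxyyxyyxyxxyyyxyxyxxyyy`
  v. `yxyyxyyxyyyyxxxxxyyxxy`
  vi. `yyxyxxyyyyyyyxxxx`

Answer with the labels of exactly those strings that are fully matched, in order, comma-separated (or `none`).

i → match
ii → match
iii → match
iv → no match
v → match
vi → no match

i, ii, iii, v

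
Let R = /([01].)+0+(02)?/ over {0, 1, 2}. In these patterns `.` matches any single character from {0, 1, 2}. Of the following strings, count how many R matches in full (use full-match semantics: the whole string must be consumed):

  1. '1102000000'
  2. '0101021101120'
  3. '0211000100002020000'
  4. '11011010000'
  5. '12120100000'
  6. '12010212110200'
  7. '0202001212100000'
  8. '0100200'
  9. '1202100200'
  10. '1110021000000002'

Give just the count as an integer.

1 → match
2 → match
3 → no match
4 → match
5 → match
6 → match
7 → match
8 → no match
9 → match
10 → match
Total matched: 8

8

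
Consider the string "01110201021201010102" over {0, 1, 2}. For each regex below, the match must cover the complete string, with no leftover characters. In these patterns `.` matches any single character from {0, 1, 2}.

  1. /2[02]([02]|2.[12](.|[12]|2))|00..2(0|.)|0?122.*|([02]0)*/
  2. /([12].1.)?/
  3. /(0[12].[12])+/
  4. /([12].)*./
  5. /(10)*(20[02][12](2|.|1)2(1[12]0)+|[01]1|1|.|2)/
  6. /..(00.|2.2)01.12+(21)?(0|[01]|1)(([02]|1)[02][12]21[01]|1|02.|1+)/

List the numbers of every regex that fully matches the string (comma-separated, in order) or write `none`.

1 → no match
2 → no match
3 → match
4 → no match
5 → no match
6 → no match

3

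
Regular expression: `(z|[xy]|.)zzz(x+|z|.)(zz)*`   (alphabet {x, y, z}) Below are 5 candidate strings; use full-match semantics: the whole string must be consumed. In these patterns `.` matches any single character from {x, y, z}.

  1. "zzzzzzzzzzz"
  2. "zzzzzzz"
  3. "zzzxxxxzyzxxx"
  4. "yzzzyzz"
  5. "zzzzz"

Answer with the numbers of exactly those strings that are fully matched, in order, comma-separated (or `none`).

1, 2, 4, 5

1 → match
2 → match
3 → no match
4 → match
5 → match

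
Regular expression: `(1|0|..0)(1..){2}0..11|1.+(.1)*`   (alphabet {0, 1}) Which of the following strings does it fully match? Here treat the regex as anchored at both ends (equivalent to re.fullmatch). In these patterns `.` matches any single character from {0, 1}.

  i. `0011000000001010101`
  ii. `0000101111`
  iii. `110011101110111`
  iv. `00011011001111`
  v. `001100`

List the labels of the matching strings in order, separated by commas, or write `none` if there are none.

i → no match
ii. `0000101111` → no match
iii → match
iv → match
v. `001100` → no match

iii, iv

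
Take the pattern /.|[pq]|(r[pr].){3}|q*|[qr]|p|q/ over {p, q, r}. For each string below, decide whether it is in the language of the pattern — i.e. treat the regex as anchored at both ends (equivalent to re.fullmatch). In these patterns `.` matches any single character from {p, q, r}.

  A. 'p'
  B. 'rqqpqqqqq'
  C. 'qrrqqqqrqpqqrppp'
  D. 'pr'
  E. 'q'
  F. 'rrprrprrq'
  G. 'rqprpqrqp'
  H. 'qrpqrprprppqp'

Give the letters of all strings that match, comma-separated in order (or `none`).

A → match
B → no match
C → no match
D → no match
E → match
F → match
G → no match
H → no match

A, E, F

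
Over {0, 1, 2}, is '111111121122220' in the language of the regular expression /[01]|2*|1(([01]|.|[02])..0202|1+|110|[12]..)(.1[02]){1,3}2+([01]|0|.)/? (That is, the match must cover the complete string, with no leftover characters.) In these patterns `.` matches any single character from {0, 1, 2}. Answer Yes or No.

Yes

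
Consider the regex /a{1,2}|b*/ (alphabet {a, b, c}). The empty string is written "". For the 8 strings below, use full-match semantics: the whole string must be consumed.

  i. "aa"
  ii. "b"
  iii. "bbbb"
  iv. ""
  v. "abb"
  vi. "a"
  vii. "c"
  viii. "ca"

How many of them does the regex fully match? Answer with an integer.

i → match
ii → match
iii → match
iv → match
v → no match
vi → match
vii → no match
viii → no match
Total matched: 5

5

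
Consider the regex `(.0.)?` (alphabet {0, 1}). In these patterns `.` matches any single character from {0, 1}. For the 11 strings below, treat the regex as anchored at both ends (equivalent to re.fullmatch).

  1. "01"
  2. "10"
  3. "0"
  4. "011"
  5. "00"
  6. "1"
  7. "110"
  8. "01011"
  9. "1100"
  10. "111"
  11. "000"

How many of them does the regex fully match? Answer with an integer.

1

1 → no match
2 → no match
3 → no match
4 → no match
5 → no match
6 → no match
7 → no match
8 → no match
9 → no match
10 → no match
11 → match
Total matched: 1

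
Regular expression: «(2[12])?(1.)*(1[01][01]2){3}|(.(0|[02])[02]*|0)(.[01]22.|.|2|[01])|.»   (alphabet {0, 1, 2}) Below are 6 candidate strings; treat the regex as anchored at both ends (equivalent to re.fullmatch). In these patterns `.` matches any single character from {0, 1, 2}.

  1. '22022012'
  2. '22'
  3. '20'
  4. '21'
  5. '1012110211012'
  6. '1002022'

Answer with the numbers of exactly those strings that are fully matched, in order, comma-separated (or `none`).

1 → no match
2 → no match
3 → no match
4 → no match
5 → no match
6 → match

6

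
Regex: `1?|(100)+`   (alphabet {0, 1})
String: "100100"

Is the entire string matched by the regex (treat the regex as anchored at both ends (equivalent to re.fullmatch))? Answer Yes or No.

Yes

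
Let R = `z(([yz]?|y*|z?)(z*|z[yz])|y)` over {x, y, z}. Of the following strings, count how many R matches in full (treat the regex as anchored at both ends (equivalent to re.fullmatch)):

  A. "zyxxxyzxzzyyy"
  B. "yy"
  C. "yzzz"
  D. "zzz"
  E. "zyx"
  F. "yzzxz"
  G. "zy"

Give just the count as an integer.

2

A → no match
B → no match — must start with "z"
C → no match — must start with "z"
D → match
E → no match
F → no match — must start with "z"
G → match
Total matched: 2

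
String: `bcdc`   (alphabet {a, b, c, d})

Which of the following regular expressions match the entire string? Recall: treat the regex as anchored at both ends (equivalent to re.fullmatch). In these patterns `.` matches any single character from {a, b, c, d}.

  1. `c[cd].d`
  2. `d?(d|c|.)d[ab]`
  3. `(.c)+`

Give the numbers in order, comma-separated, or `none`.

3

1 → no match — must start with `c`
2 → no match
3 → match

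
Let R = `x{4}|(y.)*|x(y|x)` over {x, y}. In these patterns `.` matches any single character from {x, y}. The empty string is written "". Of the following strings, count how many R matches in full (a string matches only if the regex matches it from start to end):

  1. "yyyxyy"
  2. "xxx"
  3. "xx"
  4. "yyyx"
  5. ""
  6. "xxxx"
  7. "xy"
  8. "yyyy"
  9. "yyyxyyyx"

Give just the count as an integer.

8

1 → match
2 → no match
3 → match
4 → match
5 → match
6 → match
7 → match
8 → match
9 → match
Total matched: 8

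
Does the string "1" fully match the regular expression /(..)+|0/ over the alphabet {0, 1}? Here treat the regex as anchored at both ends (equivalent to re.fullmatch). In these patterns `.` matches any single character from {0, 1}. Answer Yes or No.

No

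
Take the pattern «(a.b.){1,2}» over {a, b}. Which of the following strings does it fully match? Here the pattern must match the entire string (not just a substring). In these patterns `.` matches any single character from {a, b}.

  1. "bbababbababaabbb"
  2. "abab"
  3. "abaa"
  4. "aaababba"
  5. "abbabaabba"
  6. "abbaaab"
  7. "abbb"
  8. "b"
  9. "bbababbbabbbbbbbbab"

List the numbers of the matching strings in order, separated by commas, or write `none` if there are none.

1 → no match — must start with "a"
2. "abab" → no match
3. "abaa" → no match
4. "aaababba" → no match
5. "abbabaabba" → no match
6. "abbaaab" → no match
7. "abbb" → match
8. "b" → no match — must start with "a"
9 → no match — must start with "a"

7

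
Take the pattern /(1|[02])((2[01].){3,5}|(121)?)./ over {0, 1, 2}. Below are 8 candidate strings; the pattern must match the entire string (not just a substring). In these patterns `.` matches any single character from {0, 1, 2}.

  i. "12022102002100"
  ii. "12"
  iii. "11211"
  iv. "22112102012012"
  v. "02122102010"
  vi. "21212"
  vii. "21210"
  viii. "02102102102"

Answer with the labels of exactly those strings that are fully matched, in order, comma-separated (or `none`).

i, ii, iii, iv, v, vi, vii, viii

i → match
ii. "12" → match
iii. "11211" → match
iv → match
v. "02122102010" → match
vi. "21212" → match
vii. "21210" → match
viii. "02102102102" → match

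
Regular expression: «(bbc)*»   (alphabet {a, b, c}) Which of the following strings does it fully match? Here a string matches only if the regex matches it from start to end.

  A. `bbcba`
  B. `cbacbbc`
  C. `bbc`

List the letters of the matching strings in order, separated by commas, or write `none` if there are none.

C

A → no match
B → no match
C → match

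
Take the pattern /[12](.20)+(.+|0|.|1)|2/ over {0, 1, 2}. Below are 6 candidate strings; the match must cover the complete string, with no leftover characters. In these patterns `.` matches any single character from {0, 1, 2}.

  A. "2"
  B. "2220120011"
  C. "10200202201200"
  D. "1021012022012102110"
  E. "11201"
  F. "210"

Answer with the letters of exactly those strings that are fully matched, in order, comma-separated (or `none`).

A, B, C, E

A → match
B → match
C → match
D → no match
E → match
F → no match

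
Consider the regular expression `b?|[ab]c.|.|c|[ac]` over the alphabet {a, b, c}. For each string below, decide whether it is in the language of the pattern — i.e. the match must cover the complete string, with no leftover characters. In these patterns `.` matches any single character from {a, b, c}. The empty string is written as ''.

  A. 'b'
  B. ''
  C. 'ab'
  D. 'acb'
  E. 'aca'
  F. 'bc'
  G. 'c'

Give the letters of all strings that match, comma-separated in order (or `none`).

A, B, D, E, G

A. 'b' → match
B. '' → match
C. 'ab' → no match
D. 'acb' → match
E. 'aca' → match
F. 'bc' → no match
G. 'c' → match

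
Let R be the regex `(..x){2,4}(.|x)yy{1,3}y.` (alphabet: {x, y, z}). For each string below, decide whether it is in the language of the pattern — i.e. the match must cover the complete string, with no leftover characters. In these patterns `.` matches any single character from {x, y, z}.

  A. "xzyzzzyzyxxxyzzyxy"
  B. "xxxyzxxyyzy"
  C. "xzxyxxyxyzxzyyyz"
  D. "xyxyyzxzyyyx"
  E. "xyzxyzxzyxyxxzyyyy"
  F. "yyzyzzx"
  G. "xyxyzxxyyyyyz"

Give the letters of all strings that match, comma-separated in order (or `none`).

A → no match
B → no match
C → no match
D → no match
E → no match
F → no match
G → match

G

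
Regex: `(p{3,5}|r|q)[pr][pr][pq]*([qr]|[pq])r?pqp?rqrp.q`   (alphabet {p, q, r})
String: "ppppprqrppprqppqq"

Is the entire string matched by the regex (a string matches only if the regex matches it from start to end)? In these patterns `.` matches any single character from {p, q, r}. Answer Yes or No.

No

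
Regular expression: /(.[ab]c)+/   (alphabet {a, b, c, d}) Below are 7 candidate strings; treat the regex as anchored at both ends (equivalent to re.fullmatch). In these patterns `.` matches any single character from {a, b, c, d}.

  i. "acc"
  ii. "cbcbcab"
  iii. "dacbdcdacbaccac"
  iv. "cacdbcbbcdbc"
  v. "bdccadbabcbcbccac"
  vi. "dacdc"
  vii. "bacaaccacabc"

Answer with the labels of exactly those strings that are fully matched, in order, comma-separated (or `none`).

i. "acc" → no match
ii. "cbcbcab" → no match — must end with "c"
iii → no match
iv. "cacdbcbbcdbc" → match
v → no match
vi. "dacdc" → no match
vii. "bacaaccacabc" → match

iv, vii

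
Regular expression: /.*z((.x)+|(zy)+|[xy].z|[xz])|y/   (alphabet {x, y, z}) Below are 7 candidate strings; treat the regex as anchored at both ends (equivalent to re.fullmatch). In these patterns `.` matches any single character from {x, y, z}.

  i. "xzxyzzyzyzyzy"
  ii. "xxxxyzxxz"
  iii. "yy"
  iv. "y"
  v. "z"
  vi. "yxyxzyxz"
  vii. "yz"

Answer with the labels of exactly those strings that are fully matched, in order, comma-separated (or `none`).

i, ii, iv, vi

i → match
ii → match
iii → no match
iv → match
v → no match
vi → match
vii → no match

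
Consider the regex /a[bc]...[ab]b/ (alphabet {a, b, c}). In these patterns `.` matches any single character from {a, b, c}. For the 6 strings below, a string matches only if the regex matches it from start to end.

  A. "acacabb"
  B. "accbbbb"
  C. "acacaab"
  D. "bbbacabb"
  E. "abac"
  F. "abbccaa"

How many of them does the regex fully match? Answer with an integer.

A → match
B → match
C → match
D → no match — must start with "a"
E → no match — must end with "b"
F → no match — must end with "b"
Total matched: 3

3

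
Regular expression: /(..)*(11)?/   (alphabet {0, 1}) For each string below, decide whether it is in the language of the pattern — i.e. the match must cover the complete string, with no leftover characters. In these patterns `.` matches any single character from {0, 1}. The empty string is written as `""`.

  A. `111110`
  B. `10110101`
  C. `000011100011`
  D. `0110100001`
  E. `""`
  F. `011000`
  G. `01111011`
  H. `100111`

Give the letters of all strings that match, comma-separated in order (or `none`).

A, B, C, D, E, F, G, H

A. `111110` → match
B. `10110101` → match
C. `000011100011` → match
D. `0110100001` → match
E. `""` → match
F. `011000` → match
G. `01111011` → match
H. `100111` → match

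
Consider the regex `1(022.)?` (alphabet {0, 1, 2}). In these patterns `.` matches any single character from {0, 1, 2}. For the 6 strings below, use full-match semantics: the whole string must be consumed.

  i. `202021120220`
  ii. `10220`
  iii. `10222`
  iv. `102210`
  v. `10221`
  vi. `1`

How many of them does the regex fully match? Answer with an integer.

i → no match — must start with `1`
ii → match
iii → match
iv → no match
v → match
vi → match
Total matched: 4

4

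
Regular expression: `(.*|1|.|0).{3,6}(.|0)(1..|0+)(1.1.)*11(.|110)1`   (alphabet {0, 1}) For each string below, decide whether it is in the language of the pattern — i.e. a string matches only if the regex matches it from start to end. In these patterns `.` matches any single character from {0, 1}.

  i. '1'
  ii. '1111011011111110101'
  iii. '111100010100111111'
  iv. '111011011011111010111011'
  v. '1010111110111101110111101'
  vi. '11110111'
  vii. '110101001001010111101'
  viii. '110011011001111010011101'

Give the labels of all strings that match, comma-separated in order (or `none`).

i → no match
ii → no match
iii → no match
iv → no match
v → match
vi → no match
vii → match
viii → no match

v, vii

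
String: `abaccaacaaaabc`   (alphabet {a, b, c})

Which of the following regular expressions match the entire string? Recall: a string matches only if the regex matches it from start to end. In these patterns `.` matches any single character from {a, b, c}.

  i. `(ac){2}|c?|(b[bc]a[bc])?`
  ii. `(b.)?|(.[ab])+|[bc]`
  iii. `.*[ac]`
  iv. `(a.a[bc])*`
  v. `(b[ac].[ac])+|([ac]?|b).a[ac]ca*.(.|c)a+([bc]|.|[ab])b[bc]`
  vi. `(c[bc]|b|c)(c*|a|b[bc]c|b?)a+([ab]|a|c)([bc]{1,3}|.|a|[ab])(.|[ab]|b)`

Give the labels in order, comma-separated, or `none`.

i → no match
ii → no match
iii → match
iv → no match
v → match
vi → no match

iii, v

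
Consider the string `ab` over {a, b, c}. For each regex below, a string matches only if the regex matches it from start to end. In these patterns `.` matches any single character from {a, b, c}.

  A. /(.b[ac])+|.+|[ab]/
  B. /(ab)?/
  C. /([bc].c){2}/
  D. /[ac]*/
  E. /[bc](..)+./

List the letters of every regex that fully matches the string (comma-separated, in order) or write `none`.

A, B

A → match
B → match
C → no match — must end with `c`
D → no match
E → no match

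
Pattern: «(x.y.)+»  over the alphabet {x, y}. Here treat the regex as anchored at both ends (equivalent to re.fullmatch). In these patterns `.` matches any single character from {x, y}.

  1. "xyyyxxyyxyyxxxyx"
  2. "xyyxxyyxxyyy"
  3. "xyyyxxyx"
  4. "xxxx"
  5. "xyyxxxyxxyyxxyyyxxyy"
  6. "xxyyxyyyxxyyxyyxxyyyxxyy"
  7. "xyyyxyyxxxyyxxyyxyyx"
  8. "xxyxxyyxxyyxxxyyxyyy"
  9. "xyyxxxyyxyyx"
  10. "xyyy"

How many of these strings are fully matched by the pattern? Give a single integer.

9

1 → match
2 → match
3 → match
4 → no match
5 → match
6 → match
7 → match
8 → match
9 → match
10 → match
Total matched: 9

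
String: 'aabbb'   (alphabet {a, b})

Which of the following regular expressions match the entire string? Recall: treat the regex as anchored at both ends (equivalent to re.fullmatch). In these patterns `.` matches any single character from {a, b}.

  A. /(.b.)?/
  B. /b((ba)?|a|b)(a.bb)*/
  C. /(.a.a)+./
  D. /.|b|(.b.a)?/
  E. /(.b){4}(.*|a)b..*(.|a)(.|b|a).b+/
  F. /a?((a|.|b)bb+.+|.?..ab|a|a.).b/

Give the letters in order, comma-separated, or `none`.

F

A → no match
B → no match — must start with 'b'
C → no match
D → no match
E → no match
F → match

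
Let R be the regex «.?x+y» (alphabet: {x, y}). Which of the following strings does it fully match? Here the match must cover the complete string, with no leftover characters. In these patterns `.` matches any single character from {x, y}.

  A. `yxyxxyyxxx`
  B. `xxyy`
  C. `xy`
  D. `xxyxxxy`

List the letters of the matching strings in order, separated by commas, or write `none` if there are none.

C

A → no match — must end with `xy`
B → no match — must end with `xy`
C → match
D → no match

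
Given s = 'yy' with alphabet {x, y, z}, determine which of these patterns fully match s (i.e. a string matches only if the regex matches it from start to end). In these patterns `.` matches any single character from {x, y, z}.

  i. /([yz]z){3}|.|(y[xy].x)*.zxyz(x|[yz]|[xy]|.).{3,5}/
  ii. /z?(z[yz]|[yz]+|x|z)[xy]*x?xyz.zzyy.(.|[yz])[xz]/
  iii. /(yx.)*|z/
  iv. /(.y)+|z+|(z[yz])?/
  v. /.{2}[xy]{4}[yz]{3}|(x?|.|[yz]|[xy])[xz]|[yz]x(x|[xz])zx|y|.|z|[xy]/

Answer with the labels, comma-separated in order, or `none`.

iv

i → no match
ii → no match
iii → no match
iv → match
v → no match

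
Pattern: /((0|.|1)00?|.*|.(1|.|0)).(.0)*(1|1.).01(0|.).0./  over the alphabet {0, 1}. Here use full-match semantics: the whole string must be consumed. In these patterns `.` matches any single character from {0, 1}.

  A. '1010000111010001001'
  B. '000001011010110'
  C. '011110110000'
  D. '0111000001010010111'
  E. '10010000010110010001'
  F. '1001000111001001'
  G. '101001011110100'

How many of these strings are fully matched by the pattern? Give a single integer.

1

A → no match
B → no match
C → no match
D → no match
E → match
F → no match
G → no match
Total matched: 1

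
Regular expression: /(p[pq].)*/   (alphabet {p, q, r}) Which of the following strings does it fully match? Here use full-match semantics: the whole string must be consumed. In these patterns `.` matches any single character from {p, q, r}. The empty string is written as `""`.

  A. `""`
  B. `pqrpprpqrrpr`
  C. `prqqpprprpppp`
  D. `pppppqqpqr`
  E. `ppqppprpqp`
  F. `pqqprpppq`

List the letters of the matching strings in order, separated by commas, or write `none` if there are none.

A

A → match
B → no match
C → no match
D → no match
E → no match
F → no match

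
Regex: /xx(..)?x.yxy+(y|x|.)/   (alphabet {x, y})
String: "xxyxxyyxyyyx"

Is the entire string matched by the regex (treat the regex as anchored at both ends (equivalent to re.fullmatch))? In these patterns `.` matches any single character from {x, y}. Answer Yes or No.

Yes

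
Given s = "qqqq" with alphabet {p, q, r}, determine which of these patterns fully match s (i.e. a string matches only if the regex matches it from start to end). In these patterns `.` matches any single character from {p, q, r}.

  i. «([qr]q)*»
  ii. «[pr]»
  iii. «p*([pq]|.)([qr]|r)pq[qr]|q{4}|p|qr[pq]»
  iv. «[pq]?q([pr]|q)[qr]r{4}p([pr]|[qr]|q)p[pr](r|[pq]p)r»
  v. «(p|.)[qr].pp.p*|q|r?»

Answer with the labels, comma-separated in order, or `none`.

i → match
ii → no match
iii → match
iv → no match — must end with "r"
v → no match

i, iii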